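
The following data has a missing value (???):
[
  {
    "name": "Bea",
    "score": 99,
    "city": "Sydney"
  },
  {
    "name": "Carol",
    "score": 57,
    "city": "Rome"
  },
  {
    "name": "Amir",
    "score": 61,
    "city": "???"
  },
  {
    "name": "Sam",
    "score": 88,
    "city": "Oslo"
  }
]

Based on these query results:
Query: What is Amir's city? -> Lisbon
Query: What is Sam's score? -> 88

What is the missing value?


The missing value is Amir's city
From query: Amir's city = Lisbon

ANSWER: Lisbon


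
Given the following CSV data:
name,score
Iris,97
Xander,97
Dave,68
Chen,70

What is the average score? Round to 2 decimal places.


Scores: 97, 97, 68, 70
Sum = 332
Count = 4
Average = 332 / 4 = 83.00

ANSWER: 83.00


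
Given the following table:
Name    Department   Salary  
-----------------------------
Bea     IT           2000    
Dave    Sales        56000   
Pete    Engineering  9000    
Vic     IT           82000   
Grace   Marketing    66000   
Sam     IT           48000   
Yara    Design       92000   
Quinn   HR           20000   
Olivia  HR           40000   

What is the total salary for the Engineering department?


Engineering department members:
  Pete: 9000
Total = 9000 = 9000

ANSWER: 9000


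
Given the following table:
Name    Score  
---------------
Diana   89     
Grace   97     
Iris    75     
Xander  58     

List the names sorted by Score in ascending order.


Sorting by Score (ascending):
  Xander: 58
  Iris: 75
  Diana: 89
  Grace: 97


ANSWER: Xander, Iris, Diana, Grace


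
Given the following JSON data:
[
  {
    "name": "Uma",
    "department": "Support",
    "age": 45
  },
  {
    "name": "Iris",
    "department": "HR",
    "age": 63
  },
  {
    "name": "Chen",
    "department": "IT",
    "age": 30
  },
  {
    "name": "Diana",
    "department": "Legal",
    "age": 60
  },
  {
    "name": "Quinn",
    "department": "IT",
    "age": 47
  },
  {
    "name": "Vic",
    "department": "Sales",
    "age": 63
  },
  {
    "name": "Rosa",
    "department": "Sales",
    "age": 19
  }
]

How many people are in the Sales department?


Scanning records for department = Sales
  Record 5: Vic
  Record 6: Rosa
Count: 2

ANSWER: 2


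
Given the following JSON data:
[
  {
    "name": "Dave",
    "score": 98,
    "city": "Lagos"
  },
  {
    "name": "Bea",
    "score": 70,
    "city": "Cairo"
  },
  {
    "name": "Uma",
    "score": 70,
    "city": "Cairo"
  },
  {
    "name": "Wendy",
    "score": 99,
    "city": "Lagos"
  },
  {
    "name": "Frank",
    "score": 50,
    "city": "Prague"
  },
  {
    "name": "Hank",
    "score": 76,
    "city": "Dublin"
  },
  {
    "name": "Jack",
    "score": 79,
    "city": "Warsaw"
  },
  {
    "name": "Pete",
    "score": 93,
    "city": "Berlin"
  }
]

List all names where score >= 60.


Filtering records where score >= 60:
  Dave (score=98) -> YES
  Bea (score=70) -> YES
  Uma (score=70) -> YES
  Wendy (score=99) -> YES
  Frank (score=50) -> no
  Hank (score=76) -> YES
  Jack (score=79) -> YES
  Pete (score=93) -> YES


ANSWER: Dave, Bea, Uma, Wendy, Hank, Jack, Pete


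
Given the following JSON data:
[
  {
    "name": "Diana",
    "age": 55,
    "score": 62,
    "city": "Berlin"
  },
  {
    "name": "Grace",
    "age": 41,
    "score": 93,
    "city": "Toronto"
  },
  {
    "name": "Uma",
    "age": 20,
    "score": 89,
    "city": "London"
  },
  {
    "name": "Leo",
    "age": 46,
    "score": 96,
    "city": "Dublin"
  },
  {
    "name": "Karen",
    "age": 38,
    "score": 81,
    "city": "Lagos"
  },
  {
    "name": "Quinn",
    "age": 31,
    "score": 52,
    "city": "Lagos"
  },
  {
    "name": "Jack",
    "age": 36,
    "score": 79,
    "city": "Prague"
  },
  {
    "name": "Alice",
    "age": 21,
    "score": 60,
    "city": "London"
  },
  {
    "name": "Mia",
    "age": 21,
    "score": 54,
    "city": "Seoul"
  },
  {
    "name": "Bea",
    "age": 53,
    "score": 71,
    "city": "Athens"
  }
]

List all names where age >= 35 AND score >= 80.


Checking both conditions:
  Diana (age=55, score=62) -> no
  Grace (age=41, score=93) -> YES
  Uma (age=20, score=89) -> no
  Leo (age=46, score=96) -> YES
  Karen (age=38, score=81) -> YES
  Quinn (age=31, score=52) -> no
  Jack (age=36, score=79) -> no
  Alice (age=21, score=60) -> no
  Mia (age=21, score=54) -> no
  Bea (age=53, score=71) -> no


ANSWER: Grace, Leo, Karen


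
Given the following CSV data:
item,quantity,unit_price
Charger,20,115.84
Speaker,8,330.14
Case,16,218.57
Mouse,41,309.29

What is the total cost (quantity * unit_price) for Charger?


Row: Charger
quantity = 20
unit_price = 115.84
total = 20 * 115.84 = 2316.8

ANSWER: 2316.8


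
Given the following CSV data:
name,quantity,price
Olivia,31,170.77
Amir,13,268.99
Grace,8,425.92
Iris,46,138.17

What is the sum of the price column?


Values in 'price' column:
  Row 1: 170.77
  Row 2: 268.99
  Row 3: 425.92
  Row 4: 138.17
Sum = 170.77 + 268.99 + 425.92 + 138.17 = 1003.85

ANSWER: 1003.85


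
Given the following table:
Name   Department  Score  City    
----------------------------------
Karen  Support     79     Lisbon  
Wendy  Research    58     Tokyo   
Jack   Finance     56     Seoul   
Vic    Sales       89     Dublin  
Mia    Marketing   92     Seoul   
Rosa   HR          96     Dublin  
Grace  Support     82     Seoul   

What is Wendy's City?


Row 2: Wendy
City = Tokyo

ANSWER: Tokyo


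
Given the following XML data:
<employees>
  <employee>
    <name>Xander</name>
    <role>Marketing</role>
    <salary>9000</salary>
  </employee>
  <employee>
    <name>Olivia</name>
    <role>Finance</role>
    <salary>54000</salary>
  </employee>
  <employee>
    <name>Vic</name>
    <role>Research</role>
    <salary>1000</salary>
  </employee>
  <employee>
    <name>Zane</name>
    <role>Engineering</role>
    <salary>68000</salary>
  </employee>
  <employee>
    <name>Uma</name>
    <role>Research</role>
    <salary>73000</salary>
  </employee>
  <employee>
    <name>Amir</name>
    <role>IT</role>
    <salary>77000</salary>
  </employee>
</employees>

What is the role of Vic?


Searching for <employee> with <name>Vic</name>
Found at position 3
<role>Research</role>

ANSWER: Research


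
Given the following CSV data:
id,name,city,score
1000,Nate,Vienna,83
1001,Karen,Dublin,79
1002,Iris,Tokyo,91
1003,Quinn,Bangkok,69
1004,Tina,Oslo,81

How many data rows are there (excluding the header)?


Counting rows (excluding header):
Header: id,name,city,score
Data rows: 5

ANSWER: 5


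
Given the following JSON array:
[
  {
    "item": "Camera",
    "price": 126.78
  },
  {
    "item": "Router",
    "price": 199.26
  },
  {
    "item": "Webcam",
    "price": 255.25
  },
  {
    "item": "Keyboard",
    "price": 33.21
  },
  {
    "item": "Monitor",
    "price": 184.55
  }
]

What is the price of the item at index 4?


Array index 4 -> Monitor
price = 184.55

ANSWER: 184.55


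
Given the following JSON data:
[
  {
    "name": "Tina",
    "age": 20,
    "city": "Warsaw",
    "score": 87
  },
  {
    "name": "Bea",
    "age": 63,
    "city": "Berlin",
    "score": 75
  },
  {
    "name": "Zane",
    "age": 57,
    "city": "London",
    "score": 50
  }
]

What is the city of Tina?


Looking up record where name = Tina
Record index: 0
Field 'city' = Warsaw

ANSWER: Warsaw


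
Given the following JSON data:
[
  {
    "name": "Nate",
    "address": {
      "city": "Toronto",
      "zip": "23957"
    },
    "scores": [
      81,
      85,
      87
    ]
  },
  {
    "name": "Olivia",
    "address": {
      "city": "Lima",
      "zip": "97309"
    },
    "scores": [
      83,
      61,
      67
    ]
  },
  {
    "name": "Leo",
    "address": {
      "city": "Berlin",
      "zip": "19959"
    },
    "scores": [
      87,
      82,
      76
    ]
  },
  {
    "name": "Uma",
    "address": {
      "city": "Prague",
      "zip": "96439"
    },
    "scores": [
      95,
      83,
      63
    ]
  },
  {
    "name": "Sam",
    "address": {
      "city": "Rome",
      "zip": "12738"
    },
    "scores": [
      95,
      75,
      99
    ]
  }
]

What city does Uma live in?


Path: records[3].address.city
Value: Prague

ANSWER: Prague


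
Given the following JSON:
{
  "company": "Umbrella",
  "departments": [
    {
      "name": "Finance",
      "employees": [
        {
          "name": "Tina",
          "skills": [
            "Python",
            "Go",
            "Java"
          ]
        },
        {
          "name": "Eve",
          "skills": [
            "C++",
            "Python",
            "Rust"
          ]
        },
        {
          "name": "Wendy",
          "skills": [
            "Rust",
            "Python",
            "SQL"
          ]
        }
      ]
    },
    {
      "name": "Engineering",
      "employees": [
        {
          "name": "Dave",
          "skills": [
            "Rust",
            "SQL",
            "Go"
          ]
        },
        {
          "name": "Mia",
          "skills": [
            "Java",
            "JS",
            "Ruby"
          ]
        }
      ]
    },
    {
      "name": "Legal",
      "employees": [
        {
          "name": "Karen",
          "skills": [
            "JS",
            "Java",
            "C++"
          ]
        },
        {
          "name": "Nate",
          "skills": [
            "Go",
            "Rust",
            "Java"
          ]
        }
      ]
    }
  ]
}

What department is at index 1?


Path: departments[1].name
Value: Engineering

ANSWER: Engineering


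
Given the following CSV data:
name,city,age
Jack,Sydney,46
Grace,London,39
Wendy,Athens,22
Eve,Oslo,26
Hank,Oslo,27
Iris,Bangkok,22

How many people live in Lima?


Scanning city column for 'Lima':
Total matches: 0

ANSWER: 0


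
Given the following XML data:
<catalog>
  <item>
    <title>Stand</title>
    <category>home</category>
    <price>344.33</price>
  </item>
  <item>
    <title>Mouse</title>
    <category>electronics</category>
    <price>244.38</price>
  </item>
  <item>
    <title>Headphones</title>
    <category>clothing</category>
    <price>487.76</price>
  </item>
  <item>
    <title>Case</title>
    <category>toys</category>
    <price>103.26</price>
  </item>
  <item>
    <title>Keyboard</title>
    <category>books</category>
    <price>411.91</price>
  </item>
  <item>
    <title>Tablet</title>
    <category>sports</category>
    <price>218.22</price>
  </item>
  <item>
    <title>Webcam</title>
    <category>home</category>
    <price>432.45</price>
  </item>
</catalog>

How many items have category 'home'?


Scanning <item> elements for <category>home</category>:
  Item 1: Stand -> MATCH
  Item 7: Webcam -> MATCH
Count: 2

ANSWER: 2


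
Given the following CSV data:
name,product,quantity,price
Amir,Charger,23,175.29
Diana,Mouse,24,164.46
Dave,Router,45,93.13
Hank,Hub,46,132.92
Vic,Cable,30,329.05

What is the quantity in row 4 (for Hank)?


Row 4: Hank
Column 'quantity' = 46

ANSWER: 46


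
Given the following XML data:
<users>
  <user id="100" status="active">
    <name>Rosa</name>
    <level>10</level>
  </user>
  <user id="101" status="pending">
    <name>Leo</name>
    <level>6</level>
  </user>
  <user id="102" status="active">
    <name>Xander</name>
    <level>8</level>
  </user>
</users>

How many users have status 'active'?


Counting users with status='active':
  Rosa (id=100) -> MATCH
  Xander (id=102) -> MATCH
Count: 2

ANSWER: 2


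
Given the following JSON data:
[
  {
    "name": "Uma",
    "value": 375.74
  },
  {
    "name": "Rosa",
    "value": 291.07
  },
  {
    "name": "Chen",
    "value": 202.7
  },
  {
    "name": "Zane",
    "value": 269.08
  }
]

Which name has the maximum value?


Comparing values:
  Uma: 375.74
  Rosa: 291.07
  Chen: 202.7
  Zane: 269.08
Maximum: Uma (375.74)

ANSWER: Uma


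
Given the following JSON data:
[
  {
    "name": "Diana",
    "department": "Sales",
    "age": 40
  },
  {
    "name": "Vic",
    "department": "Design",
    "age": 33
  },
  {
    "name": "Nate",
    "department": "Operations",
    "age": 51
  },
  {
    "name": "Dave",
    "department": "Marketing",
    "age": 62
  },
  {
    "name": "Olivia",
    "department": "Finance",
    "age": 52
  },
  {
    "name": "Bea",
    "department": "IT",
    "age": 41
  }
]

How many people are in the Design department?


Scanning records for department = Design
  Record 1: Vic
Count: 1

ANSWER: 1


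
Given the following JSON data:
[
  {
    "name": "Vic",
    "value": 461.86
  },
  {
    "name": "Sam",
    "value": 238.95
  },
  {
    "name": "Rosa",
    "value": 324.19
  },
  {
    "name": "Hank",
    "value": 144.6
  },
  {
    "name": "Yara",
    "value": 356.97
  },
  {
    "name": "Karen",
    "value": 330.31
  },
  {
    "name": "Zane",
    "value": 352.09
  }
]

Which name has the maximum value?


Comparing values:
  Vic: 461.86
  Sam: 238.95
  Rosa: 324.19
  Hank: 144.6
  Yara: 356.97
  Karen: 330.31
  Zane: 352.09
Maximum: Vic (461.86)

ANSWER: Vic


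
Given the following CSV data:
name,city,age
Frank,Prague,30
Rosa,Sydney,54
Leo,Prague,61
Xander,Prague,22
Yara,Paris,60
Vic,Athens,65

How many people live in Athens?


Scanning city column for 'Athens':
  Row 6: Vic -> MATCH
Total matches: 1

ANSWER: 1


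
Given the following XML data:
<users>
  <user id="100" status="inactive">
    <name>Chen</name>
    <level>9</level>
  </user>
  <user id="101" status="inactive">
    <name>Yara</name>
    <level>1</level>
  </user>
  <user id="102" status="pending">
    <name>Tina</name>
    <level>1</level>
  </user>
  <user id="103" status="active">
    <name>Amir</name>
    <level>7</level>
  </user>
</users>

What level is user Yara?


Finding user: Yara
<level>1</level>

ANSWER: 1


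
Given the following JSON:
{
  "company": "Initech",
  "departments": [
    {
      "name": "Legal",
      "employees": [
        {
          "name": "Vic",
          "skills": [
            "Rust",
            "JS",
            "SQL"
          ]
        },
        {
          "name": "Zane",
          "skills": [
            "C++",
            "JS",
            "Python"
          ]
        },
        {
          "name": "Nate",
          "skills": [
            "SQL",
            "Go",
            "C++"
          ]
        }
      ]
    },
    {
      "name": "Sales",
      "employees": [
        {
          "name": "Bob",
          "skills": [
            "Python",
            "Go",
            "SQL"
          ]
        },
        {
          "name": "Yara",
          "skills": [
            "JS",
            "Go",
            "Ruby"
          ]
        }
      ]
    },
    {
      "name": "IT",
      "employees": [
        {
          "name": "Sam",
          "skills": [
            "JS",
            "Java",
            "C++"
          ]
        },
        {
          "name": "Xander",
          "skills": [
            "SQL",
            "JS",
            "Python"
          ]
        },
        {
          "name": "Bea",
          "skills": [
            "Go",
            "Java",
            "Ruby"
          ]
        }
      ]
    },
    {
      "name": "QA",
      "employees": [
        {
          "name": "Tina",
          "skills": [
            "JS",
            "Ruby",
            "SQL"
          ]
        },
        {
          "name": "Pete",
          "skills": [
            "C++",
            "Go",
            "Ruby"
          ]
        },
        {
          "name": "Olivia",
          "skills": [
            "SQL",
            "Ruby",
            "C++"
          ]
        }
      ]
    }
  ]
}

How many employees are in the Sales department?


Path: departments[1].employees
Count: 2

ANSWER: 2


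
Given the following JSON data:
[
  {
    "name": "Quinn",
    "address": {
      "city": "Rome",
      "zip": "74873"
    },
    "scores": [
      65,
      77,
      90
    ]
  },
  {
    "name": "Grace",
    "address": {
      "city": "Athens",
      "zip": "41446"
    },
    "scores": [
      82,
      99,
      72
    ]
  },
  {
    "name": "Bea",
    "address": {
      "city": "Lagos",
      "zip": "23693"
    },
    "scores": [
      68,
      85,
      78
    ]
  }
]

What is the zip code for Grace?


Path: records[1].address.zip
Value: 41446

ANSWER: 41446


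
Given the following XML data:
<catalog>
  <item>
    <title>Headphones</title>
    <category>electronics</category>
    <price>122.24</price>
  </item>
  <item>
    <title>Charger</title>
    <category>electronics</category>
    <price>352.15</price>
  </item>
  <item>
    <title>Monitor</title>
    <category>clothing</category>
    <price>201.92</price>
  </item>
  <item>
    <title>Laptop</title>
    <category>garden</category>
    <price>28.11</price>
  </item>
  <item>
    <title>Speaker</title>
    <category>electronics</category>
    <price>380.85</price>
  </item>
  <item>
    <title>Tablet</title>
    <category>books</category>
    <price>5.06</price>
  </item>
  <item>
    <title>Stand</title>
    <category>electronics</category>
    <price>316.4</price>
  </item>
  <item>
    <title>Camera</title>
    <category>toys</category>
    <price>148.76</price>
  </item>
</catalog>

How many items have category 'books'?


Scanning <item> elements for <category>books</category>:
  Item 6: Tablet -> MATCH
Count: 1

ANSWER: 1


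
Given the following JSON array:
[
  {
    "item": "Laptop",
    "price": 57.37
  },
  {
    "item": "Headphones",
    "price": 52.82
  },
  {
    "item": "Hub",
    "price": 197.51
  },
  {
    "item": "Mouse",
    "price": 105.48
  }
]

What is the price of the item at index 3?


Array index 3 -> Mouse
price = 105.48

ANSWER: 105.48


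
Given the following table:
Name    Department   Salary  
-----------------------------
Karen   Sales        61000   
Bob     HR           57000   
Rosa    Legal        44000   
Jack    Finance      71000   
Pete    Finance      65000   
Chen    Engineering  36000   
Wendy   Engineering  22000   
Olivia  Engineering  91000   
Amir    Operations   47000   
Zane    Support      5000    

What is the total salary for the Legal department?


Legal department members:
  Rosa: 44000
Total = 44000 = 44000

ANSWER: 44000


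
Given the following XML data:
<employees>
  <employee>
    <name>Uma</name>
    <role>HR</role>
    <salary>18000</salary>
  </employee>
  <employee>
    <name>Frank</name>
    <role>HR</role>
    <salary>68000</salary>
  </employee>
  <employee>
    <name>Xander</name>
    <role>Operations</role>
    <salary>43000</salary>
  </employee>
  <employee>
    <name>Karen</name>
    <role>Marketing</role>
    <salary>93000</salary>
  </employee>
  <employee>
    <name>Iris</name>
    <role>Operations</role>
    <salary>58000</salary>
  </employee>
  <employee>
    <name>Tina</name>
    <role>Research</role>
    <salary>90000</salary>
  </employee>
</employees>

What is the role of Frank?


Searching for <employee> with <name>Frank</name>
Found at position 2
<role>HR</role>

ANSWER: HR


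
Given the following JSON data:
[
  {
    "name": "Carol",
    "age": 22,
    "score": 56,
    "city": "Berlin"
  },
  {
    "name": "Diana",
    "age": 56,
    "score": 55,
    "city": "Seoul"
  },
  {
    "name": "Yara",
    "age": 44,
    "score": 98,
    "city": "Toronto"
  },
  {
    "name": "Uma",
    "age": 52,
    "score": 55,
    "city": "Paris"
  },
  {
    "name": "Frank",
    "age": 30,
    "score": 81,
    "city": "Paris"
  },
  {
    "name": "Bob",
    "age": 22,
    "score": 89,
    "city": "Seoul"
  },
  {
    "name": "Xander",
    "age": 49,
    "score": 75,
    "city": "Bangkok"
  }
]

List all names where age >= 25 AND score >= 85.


Checking both conditions:
  Carol (age=22, score=56) -> no
  Diana (age=56, score=55) -> no
  Yara (age=44, score=98) -> YES
  Uma (age=52, score=55) -> no
  Frank (age=30, score=81) -> no
  Bob (age=22, score=89) -> no
  Xander (age=49, score=75) -> no


ANSWER: Yara


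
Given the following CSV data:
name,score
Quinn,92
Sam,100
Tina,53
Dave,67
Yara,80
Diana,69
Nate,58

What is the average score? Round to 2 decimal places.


Scores: 92, 100, 53, 67, 80, 69, 58
Sum = 519
Count = 7
Average = 519 / 7 = 74.14

ANSWER: 74.14


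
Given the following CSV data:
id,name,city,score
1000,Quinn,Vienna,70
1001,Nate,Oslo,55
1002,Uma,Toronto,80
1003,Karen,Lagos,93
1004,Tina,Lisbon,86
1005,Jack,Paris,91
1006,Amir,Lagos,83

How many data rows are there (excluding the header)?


Counting rows (excluding header):
Header: id,name,city,score
Data rows: 7

ANSWER: 7


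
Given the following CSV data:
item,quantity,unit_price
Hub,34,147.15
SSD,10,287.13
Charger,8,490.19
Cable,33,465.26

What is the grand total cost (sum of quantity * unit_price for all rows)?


Computing row totals:
  Hub: 34 * 147.15 = 5003.1
  SSD: 10 * 287.13 = 2871.3
  Charger: 8 * 490.19 = 3921.52
  Cable: 33 * 465.26 = 15353.58
Grand total = 5003.1 + 2871.3 + 3921.52 + 15353.58 = 27149.5

ANSWER: 27149.5


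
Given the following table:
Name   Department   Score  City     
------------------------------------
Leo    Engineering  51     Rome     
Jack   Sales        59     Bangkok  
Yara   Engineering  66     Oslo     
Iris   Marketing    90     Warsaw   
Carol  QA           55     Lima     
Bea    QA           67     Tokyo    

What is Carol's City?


Row 5: Carol
City = Lima

ANSWER: Lima


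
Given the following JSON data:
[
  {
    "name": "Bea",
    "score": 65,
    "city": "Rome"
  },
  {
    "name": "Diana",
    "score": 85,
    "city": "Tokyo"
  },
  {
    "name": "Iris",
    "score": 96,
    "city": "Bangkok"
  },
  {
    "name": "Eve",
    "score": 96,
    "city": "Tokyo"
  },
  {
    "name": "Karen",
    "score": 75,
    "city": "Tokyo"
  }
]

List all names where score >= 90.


Filtering records where score >= 90:
  Bea (score=65) -> no
  Diana (score=85) -> no
  Iris (score=96) -> YES
  Eve (score=96) -> YES
  Karen (score=75) -> no


ANSWER: Iris, Eve


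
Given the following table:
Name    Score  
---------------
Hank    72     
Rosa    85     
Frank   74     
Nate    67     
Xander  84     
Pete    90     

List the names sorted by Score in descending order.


Sorting by Score (descending):
  Pete: 90
  Rosa: 85
  Xander: 84
  Frank: 74
  Hank: 72
  Nate: 67


ANSWER: Pete, Rosa, Xander, Frank, Hank, Nate


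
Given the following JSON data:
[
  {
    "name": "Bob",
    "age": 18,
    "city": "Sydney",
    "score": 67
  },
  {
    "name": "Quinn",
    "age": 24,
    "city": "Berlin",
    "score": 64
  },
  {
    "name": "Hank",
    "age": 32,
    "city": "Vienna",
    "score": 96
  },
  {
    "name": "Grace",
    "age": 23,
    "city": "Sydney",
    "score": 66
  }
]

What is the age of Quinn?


Looking up record where name = Quinn
Record index: 1
Field 'age' = 24

ANSWER: 24


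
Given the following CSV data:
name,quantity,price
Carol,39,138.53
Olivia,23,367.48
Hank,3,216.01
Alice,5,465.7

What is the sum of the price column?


Values in 'price' column:
  Row 1: 138.53
  Row 2: 367.48
  Row 3: 216.01
  Row 4: 465.7
Sum = 138.53 + 367.48 + 216.01 + 465.7 = 1187.72

ANSWER: 1187.72


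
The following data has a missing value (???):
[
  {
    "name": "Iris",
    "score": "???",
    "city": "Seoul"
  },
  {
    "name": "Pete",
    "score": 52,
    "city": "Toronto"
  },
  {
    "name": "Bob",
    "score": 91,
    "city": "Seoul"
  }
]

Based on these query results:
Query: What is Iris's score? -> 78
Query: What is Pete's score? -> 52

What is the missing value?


The missing value is Iris's score
From query: Iris's score = 78

ANSWER: 78


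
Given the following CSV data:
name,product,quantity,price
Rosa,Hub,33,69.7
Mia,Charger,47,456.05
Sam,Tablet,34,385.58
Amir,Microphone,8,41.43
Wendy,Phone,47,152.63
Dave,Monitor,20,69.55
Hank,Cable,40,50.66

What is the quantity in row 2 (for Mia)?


Row 2: Mia
Column 'quantity' = 47

ANSWER: 47


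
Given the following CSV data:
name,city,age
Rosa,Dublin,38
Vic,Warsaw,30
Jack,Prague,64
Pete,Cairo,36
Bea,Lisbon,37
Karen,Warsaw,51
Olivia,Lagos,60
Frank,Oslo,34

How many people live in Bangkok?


Scanning city column for 'Bangkok':
Total matches: 0

ANSWER: 0


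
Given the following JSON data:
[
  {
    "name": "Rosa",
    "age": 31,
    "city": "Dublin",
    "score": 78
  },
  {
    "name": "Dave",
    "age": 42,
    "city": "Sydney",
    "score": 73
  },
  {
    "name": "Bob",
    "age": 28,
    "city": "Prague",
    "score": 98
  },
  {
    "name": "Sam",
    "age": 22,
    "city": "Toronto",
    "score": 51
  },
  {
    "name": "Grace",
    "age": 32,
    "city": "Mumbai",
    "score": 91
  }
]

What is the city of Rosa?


Looking up record where name = Rosa
Record index: 0
Field 'city' = Dublin

ANSWER: Dublin


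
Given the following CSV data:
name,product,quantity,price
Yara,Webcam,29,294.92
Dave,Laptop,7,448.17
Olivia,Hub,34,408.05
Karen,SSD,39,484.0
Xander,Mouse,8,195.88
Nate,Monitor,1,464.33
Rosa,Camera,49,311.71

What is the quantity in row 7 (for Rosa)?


Row 7: Rosa
Column 'quantity' = 49

ANSWER: 49


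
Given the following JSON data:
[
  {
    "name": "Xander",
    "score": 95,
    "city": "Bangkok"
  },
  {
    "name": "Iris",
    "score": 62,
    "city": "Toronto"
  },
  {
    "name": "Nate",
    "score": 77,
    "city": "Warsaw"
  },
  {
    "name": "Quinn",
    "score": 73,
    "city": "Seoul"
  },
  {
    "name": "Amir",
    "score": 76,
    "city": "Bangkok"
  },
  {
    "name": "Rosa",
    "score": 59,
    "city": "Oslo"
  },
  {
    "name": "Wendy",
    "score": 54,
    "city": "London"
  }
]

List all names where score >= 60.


Filtering records where score >= 60:
  Xander (score=95) -> YES
  Iris (score=62) -> YES
  Nate (score=77) -> YES
  Quinn (score=73) -> YES
  Amir (score=76) -> YES
  Rosa (score=59) -> no
  Wendy (score=54) -> no


ANSWER: Xander, Iris, Nate, Quinn, Amir


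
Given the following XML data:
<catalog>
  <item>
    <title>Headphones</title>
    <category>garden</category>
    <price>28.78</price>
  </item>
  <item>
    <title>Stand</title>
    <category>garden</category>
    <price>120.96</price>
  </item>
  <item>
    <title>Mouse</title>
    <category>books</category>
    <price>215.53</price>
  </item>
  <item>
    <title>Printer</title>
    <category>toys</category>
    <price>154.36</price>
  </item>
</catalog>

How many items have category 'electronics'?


Scanning <item> elements for <category>electronics</category>:
Count: 0

ANSWER: 0


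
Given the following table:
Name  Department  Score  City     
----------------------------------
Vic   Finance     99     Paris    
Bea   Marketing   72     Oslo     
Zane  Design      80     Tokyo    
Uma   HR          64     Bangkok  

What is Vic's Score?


Row 1: Vic
Score = 99

ANSWER: 99


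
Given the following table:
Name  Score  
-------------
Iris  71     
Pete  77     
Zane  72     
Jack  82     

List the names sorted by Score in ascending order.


Sorting by Score (ascending):
  Iris: 71
  Zane: 72
  Pete: 77
  Jack: 82


ANSWER: Iris, Zane, Pete, Jack


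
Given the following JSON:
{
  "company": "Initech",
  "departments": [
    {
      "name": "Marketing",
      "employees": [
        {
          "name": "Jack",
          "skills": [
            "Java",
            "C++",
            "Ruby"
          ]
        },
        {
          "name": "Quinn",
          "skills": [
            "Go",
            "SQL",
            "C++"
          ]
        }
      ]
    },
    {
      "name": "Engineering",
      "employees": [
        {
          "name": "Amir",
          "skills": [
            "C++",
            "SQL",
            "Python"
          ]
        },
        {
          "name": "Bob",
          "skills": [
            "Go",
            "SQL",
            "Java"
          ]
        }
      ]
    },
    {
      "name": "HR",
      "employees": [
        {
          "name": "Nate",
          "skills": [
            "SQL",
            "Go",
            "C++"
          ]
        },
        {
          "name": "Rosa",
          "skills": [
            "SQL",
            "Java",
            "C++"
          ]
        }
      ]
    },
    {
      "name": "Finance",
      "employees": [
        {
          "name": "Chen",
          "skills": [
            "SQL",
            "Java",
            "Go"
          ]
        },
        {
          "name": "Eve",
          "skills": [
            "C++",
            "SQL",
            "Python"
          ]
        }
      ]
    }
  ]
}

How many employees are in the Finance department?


Path: departments[3].employees
Count: 2

ANSWER: 2


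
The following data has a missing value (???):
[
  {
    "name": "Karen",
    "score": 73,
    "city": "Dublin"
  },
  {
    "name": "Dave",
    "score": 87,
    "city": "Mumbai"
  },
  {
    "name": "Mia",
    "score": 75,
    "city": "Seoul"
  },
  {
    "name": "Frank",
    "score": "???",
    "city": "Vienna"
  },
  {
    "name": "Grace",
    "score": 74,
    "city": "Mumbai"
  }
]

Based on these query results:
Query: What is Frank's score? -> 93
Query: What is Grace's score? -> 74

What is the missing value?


The missing value is Frank's score
From query: Frank's score = 93

ANSWER: 93


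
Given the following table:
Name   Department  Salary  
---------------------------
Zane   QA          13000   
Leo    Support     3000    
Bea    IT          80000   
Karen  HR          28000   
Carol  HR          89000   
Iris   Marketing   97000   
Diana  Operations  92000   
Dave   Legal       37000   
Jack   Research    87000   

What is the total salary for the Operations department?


Operations department members:
  Diana: 92000
Total = 92000 = 92000

ANSWER: 92000


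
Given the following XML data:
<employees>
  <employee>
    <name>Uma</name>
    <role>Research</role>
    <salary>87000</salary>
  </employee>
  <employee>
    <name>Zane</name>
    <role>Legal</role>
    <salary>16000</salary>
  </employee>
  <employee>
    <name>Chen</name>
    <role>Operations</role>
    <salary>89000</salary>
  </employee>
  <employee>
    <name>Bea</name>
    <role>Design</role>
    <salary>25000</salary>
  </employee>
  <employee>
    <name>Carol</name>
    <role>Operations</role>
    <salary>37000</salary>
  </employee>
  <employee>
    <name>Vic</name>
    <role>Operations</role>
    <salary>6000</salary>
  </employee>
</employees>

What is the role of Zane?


Searching for <employee> with <name>Zane</name>
Found at position 2
<role>Legal</role>

ANSWER: Legal


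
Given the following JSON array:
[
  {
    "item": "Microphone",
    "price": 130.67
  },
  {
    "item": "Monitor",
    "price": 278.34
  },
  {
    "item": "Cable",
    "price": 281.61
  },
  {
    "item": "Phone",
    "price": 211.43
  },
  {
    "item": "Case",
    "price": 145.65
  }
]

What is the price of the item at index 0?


Array index 0 -> Microphone
price = 130.67

ANSWER: 130.67


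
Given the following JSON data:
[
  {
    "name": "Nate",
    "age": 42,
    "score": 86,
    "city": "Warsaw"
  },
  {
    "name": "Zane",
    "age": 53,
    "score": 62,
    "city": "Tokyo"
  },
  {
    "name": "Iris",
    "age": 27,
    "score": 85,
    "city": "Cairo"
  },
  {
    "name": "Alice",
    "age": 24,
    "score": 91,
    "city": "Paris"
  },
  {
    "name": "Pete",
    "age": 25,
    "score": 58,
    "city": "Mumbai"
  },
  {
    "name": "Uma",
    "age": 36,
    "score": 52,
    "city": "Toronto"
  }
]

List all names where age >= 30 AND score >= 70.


Checking both conditions:
  Nate (age=42, score=86) -> YES
  Zane (age=53, score=62) -> no
  Iris (age=27, score=85) -> no
  Alice (age=24, score=91) -> no
  Pete (age=25, score=58) -> no
  Uma (age=36, score=52) -> no


ANSWER: Nate


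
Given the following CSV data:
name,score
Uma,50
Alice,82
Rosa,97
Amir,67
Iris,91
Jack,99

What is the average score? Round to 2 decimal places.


Scores: 50, 82, 97, 67, 91, 99
Sum = 486
Count = 6
Average = 486 / 6 = 81.00

ANSWER: 81.00


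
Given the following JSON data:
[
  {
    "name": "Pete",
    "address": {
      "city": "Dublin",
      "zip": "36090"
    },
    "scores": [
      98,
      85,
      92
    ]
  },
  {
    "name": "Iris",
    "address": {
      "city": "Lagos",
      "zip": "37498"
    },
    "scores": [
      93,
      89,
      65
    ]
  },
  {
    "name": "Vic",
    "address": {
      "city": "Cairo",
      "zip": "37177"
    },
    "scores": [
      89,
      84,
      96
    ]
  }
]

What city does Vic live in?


Path: records[2].address.city
Value: Cairo

ANSWER: Cairo


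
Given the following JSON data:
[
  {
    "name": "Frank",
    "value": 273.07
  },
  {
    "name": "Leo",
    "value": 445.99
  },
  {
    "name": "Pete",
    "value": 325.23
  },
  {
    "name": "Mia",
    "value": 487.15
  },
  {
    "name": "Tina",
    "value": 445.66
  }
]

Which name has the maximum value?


Comparing values:
  Frank: 273.07
  Leo: 445.99
  Pete: 325.23
  Mia: 487.15
  Tina: 445.66
Maximum: Mia (487.15)

ANSWER: Mia


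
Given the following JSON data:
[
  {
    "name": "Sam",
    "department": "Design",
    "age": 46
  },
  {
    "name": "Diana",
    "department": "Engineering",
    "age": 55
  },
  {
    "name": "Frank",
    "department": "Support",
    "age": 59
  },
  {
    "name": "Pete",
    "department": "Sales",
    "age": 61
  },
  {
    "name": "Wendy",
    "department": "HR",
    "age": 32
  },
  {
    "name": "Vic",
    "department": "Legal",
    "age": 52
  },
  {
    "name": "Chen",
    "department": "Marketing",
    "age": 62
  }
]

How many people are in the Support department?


Scanning records for department = Support
  Record 2: Frank
Count: 1

ANSWER: 1


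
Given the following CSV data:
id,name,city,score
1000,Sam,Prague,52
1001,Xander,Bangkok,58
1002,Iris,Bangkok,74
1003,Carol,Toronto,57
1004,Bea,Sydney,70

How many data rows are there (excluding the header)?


Counting rows (excluding header):
Header: id,name,city,score
Data rows: 5

ANSWER: 5


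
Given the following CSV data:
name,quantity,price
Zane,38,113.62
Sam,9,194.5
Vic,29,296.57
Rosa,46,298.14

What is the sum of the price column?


Values in 'price' column:
  Row 1: 113.62
  Row 2: 194.5
  Row 3: 296.57
  Row 4: 298.14
Sum = 113.62 + 194.5 + 296.57 + 298.14 = 902.83

ANSWER: 902.83


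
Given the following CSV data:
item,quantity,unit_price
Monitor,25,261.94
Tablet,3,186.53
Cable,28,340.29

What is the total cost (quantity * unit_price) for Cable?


Row: Cable
quantity = 28
unit_price = 340.29
total = 28 * 340.29 = 9528.12

ANSWER: 9528.12


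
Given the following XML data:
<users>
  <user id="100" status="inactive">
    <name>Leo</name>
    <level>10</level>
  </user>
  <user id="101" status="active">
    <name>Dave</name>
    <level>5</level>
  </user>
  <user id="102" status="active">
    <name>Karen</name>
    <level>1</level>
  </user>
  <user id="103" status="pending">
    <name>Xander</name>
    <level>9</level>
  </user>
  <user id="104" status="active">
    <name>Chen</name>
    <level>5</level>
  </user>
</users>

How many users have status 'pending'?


Counting users with status='pending':
  Xander (id=103) -> MATCH
Count: 1

ANSWER: 1


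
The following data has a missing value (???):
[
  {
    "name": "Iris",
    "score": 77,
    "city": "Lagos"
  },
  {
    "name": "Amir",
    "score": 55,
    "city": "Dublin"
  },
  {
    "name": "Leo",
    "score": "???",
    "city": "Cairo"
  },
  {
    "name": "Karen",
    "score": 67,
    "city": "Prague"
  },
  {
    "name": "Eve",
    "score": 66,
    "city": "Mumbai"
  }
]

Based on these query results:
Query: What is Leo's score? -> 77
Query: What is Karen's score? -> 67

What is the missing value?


The missing value is Leo's score
From query: Leo's score = 77

ANSWER: 77


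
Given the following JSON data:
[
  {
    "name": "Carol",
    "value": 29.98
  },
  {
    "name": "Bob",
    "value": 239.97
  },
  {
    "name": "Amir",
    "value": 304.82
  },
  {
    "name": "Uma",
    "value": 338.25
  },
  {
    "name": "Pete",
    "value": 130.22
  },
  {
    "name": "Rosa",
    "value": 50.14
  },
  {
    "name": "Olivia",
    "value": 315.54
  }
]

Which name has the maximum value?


Comparing values:
  Carol: 29.98
  Bob: 239.97
  Amir: 304.82
  Uma: 338.25
  Pete: 130.22
  Rosa: 50.14
  Olivia: 315.54
Maximum: Uma (338.25)

ANSWER: Uma


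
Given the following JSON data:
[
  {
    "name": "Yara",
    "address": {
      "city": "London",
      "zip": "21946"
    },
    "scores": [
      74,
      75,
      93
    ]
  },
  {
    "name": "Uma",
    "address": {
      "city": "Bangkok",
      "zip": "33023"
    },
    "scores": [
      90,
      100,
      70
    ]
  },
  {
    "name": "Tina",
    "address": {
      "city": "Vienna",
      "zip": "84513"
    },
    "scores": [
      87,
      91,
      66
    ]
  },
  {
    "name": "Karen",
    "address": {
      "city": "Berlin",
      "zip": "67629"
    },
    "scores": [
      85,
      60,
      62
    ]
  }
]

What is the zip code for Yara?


Path: records[0].address.zip
Value: 21946

ANSWER: 21946


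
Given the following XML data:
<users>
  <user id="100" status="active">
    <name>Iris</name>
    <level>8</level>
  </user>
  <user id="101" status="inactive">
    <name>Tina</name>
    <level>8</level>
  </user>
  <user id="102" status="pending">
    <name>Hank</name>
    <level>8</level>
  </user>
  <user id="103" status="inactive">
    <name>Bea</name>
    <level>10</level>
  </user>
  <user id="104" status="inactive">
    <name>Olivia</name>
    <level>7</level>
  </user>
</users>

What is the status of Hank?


Finding user with name = Hank
user id="102" status="pending"

ANSWER: pending


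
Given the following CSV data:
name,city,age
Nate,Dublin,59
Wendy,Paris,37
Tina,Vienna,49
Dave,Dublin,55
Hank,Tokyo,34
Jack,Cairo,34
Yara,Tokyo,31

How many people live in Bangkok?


Scanning city column for 'Bangkok':
Total matches: 0

ANSWER: 0


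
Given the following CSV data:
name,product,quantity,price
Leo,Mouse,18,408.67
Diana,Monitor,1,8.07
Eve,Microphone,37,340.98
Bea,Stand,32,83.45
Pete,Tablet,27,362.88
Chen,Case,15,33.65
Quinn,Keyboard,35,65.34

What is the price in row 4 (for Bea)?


Row 4: Bea
Column 'price' = 83.45

ANSWER: 83.45


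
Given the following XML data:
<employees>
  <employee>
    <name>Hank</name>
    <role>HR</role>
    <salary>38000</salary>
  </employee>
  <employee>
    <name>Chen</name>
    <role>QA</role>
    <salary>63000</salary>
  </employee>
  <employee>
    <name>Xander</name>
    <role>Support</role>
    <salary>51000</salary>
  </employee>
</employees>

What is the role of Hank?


Searching for <employee> with <name>Hank</name>
Found at position 1
<role>HR</role>

ANSWER: HR


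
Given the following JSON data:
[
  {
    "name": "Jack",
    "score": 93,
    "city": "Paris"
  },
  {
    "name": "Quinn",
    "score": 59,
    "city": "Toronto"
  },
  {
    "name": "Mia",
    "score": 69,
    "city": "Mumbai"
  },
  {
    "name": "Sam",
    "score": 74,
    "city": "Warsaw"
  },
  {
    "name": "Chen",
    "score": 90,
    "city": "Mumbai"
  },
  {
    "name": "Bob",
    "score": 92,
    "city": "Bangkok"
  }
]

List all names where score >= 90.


Filtering records where score >= 90:
  Jack (score=93) -> YES
  Quinn (score=59) -> no
  Mia (score=69) -> no
  Sam (score=74) -> no
  Chen (score=90) -> YES
  Bob (score=92) -> YES


ANSWER: Jack, Chen, Bob


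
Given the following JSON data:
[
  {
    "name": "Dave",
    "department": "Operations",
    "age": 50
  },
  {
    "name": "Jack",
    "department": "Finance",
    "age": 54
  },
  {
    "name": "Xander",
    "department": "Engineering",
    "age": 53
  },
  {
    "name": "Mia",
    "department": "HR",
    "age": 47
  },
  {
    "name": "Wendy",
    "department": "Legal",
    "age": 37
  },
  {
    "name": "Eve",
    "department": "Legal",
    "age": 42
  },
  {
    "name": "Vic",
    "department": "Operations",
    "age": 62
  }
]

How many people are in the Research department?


Scanning records for department = Research
  No matches found
Count: 0

ANSWER: 0


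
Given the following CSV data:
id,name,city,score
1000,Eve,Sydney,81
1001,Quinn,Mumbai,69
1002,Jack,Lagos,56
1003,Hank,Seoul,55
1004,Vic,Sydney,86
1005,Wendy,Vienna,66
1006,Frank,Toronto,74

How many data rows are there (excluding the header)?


Counting rows (excluding header):
Header: id,name,city,score
Data rows: 7

ANSWER: 7
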